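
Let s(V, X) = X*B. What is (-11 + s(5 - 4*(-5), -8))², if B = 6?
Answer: 3481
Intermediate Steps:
s(V, X) = 6*X (s(V, X) = X*6 = 6*X)
(-11 + s(5 - 4*(-5), -8))² = (-11 + 6*(-8))² = (-11 - 48)² = (-59)² = 3481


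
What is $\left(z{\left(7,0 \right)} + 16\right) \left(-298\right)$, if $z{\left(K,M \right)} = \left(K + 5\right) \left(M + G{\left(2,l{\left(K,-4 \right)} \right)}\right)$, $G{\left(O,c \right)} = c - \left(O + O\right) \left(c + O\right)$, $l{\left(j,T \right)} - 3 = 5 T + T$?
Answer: $-201448$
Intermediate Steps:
$l{\left(j,T \right)} = 3 + 6 T$ ($l{\left(j,T \right)} = 3 + \left(5 T + T\right) = 3 + 6 T$)
$G{\left(O,c \right)} = c - 2 O \left(O + c\right)$
$z{\left(K,M \right)} = \left(5 + K\right) \left(55 + M\right)$ ($z{\left(K,M \right)} = \left(K + 5\right) \left(M - \left(21 + 8 + 4 \left(3 + 6 \left(-4\right)\right)\right)\right) = \left(5 + K\right) \left(M - \left(29 + 4 \left(3 - 24\right)\right)\right) = \left(5 + K\right) \left(M - \left(29 - 84\right)\right) = \left(5 + K\right) \left(M - -55\right) = \left(5 + K\right) \left(M + 55\right) = \left(5 + K\right) \left(55 + M\right)$)
$\left(z{\left(7,0 \right)} + 16\right) \left(-298\right) = \left(\left(275 + 5 \cdot 0 + 55 \cdot 7 + 7 \cdot 0\right) + 16\right) \left(-298\right) = \left(\left(275 + 0 + 385 + 0\right) + 16\right) \left(-298\right) = \left(660 + 16\right) \left(-298\right) = 676 \left(-298\right) = -201448$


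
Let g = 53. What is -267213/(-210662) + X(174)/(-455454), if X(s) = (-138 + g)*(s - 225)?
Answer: 10065834161/7995570879 ≈ 1.2589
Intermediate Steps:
X(s) = 19125 - 85*s (X(s) = (-138 + 53)*(s - 225) = -85*(-225 + s) = 19125 - 85*s)
-267213/(-210662) + X(174)/(-455454) = -267213/(-210662) + (19125 - 85*174)/(-455454) = -267213*(-1/210662) + (19125 - 14790)*(-1/455454) = 267213/210662 + 4335*(-1/455454) = 267213/210662 - 1445/151818 = 10065834161/7995570879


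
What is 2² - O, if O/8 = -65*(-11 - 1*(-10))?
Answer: -516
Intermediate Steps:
O = 520 (O = 8*(-65*(-11 - 1*(-10))) = 8*(-65*(-11 + 10)) = 8*(-65*(-1)) = 8*65 = 520)
2² - O = 2² - 1*520 = 4 - 520 = -516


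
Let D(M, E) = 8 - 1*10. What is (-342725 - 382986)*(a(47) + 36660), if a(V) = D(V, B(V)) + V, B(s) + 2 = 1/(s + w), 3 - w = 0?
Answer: -26637222255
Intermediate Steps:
w = 3 (w = 3 - 1*0 = 3 + 0 = 3)
B(s) = -2 + 1/(3 + s) (B(s) = -2 + 1/(s + 3) = -2 + 1/(3 + s))
D(M, E) = -2 (D(M, E) = 8 - 10 = -2)
a(V) = -2 + V
(-342725 - 382986)*(a(47) + 36660) = (-342725 - 382986)*((-2 + 47) + 36660) = -725711*(45 + 36660) = -725711*36705 = -26637222255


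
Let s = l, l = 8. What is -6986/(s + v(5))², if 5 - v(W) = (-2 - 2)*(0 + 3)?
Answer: -6986/625 ≈ -11.178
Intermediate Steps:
s = 8
v(W) = 17 (v(W) = 5 - (-2 - 2)*(0 + 3) = 5 - (-4)*3 = 5 - 1*(-12) = 5 + 12 = 17)
-6986/(s + v(5))² = -6986/(8 + 17)² = -6986/(25²) = -6986/625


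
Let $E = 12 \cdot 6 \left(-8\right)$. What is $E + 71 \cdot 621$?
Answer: $43515$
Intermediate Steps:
$E = -576$ ($E = 72 \left(-8\right) = -576$)
$E + 71 \cdot 621 = -576 + 71 \cdot 621 = -576 + 44091 = 43515$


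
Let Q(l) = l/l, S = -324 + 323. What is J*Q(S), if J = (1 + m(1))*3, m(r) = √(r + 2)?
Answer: 3 + 3*√3 ≈ 8.1962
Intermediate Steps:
S = -1
m(r) = √(2 + r)
Q(l) = 1
J = 3 + 3*√3 (J = (1 + √(2 + 1))*3 = (1 + √3)*3 = 3 + 3*√3 ≈ 8.1962)
J*Q(S) = (3 + 3*√3)*1 = 3 + 3*√3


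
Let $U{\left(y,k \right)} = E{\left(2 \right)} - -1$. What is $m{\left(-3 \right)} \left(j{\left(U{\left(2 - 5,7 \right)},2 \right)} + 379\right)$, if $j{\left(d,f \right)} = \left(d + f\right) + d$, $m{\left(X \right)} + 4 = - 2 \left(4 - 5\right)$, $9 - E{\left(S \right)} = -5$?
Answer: $-822$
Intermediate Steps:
$E{\left(S \right)} = 14$ ($E{\left(S \right)} = 9 - -5 = 9 + 5 = 14$)
$m{\left(X \right)} = -2$ ($m{\left(X \right)} = -4 - 2 \left(4 - 5\right) = -4 - -2 = -4 + 2 = -2$)
$U{\left(y,k \right)} = 15$ ($U{\left(y,k \right)} = 14 - -1 = 14 + 1 = 15$)
$j{\left(d,f \right)} = f + 2 d$
$m{\left(-3 \right)} \left(j{\left(U{\left(2 - 5,7 \right)},2 \right)} + 379\right) = - 2 \left(\left(2 + 2 \cdot 15\right) + 379\right) = - 2 \left(\left(2 + 30\right) + 379\right) = - 2 \left(32 + 379\right) = \left(-2\right) 411 = -822$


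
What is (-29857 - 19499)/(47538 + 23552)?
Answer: -24678/35545 ≈ -0.69427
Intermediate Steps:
(-29857 - 19499)/(47538 + 23552) = -49356/71090 = -49356*1/71090 = -24678/35545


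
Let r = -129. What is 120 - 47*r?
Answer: 6183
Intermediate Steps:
120 - 47*r = 120 - 47*(-129) = 120 + 6063 = 6183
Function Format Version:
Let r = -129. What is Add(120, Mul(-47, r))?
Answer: 6183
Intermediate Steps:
Add(120, Mul(-47, r)) = Add(120, Mul(-47, -129)) = Add(120, 6063) = 6183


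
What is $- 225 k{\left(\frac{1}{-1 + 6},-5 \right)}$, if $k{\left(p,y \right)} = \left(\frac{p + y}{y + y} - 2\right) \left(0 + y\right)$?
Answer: $-1710$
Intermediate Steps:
$k{\left(p,y \right)} = y \left(-2 + \frac{p + y}{2 y}\right)$ ($k{\left(p,y \right)} = \left(\frac{p + y}{2 y} - 2\right) y = \left(-2 + \frac{p + y}{2 y}\right) y = y \left(-2 + \frac{p + y}{2 y}\right)$)
$- 225 k{\left(\frac{1}{-1 + 6},-5 \right)} = - 225 \left(\frac{1}{2 \left(-1 + 6\right)} - - \frac{15}{2}\right) = - 225 \left(\frac{1}{2 \cdot 5} + \frac{15}{2}\right) = - 225 \left(\frac{1}{2} \cdot \frac{1}{5} + \frac{15}{2}\right) = - 225 \left(\frac{1}{10} + \frac{15}{2}\right) = \left(-225\right) \frac{38}{5} = -1710$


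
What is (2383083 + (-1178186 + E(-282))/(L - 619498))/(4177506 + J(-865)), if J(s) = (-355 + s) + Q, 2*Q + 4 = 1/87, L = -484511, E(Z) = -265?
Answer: 152594882975484/267417997476251 ≈ 0.57062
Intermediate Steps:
Q = -347/174 (Q = -2 + (½)/87 = -2 + (½)*(1/87) = -2 + 1/174 = -347/174 ≈ -1.9943)
J(s) = -62117/174 + s (J(s) = (-355 + s) - 347/174 = -62117/174 + s)
(2383083 + (-1178186 + E(-282))/(L - 619498))/(4177506 + J(-865)) = (2383083 + (-1178186 - 265)/(-484511 - 619498))/(4177506 + (-62117/174 - 865)) = (2383083 - 1178451/(-1104009))/(4177506 - 212627/174) = (2383083 - 1178451*(-1/1104009))/(726673417/174) = (2383083 + 392817/368003)*(174/726673417) = (876982086066/368003)*(174/726673417) = 152594882975484/267417997476251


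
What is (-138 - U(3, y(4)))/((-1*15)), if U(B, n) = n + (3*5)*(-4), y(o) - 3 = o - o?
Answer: 27/5 ≈ 5.4000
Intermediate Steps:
y(o) = 3 (y(o) = 3 + (o - o) = 3 + 0 = 3)
U(B, n) = -60 + n (U(B, n) = n + 15*(-4) = n - 60 = -60 + n)
(-138 - U(3, y(4)))/((-1*15)) = (-138 - (-60 + 3))/((-1*15)) = (-138 - 1*(-57))/(-15) = (-138 + 57)*(-1/15) = -81*(-1/15) = 27/5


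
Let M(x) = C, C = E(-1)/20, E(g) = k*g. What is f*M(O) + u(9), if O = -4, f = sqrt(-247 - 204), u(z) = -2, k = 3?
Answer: -2 - 3*I*sqrt(451)/20 ≈ -2.0 - 3.1855*I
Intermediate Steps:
E(g) = 3*g
f = I*sqrt(451) (f = sqrt(-451) = I*sqrt(451) ≈ 21.237*I)
C = -3/20 (C = (3*(-1))/20 = -3*1/20 = -3/20 ≈ -0.15000)
M(x) = -3/20
f*M(O) + u(9) = (I*sqrt(451))*(-3/20) - 2 = -3*I*sqrt(451)/20 - 2 = -2 - 3*I*sqrt(451)/20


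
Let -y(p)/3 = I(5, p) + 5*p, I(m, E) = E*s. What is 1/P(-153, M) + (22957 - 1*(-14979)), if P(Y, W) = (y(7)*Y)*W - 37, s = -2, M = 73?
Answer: 26692148961/703610 ≈ 37936.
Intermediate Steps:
I(m, E) = -2*E (I(m, E) = E*(-2) = -2*E)
y(p) = -9*p (y(p) = -3*(-2*p + 5*p) = -9*p)
P(Y, W) = -37 - 63*W*Y (P(Y, W) = ((-9*7)*Y)*W - 37 = (-63*Y)*W - 37 = -63*W*Y - 37 = -37 - 63*W*Y)
1/P(-153, M) + (22957 - 1*(-14979)) = 1/(-37 - 63*73*(-153)) + (22957 - 1*(-14979)) = 1/(-37 + 703647) + (22957 + 14979) = 1/703610 + 37936 = 26692148961/703610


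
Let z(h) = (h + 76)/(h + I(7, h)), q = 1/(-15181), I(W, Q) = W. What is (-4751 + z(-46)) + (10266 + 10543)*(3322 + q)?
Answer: 13641581066364/197353 ≈ 6.9123e+7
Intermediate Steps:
q = -1/15181 ≈ -6.5872e-5
z(h) = (76 + h)/(7 + h) (z(h) = (h + 76)/(h + 7) = (76 + h)/(7 + h))
(-4751 + z(-46)) + (10266 + 10543)*(3322 + q) = (-4751 + (76 - 46)/(7 - 46)) + (10266 + 10543)*(3322 - 1/15181) = (-4751 + 30/(-39)) + 20809*(50431281/15181) = (-4751 - 1/39*30) + 1049424526329/15181 = (-4751 - 10/13) + 1049424526329/15181 = -61773/13 + 1049424526329/15181 = 13641581066364/197353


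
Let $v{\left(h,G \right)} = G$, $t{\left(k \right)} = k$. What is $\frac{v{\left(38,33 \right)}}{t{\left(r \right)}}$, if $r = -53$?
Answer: $- \frac{33}{53} \approx -0.62264$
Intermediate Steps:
$\frac{v{\left(38,33 \right)}}{t{\left(r \right)}} = \frac{33}{-53} = 33 \left(- \frac{1}{53}\right) = - \frac{33}{53}$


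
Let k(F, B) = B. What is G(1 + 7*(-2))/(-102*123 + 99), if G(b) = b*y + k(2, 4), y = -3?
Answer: -43/12447 ≈ -0.0034546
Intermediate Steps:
G(b) = 4 - 3*b (G(b) = b*(-3) + 4 = -3*b + 4 = 4 - 3*b)
G(1 + 7*(-2))/(-102*123 + 99) = (4 - 3*(1 + 7*(-2)))/(-102*123 + 99) = (4 - 3*(1 - 14))/(-12546 + 99) = (4 - 3*(-13))/(-12447) = (4 + 39)*(-1/12447) = 43*(-1/12447) = -43/12447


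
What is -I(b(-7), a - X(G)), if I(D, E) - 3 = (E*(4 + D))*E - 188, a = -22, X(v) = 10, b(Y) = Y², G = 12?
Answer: -54087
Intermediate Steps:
I(D, E) = -185 + E²*(4 + D) (I(D, E) = 3 + ((E*(4 + D))*E - 188) = 3 + (E²*(4 + D) - 188) = 3 + (-188 + E²*(4 + D)) = -185 + E²*(4 + D))
-I(b(-7), a - X(G)) = -(-185 + 4*(-22 - 1*10)² + (-7)²*(-22 - 1*10)²) = -(-185 + 4*(-22 - 10)² + 49*(-22 - 10)²) = -(-185 + 4*(-32)² + 49*(-32)²) = -(-185 + 4*1024 + 49*1024) = -(-185 + 4096 + 50176) = -1*54087 = -54087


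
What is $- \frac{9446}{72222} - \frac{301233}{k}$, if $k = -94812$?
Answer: $\frac{3476675929}{1141252044} \approx 3.0464$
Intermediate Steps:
$- \frac{9446}{72222} - \frac{301233}{k} = - \frac{9446}{72222} - \frac{301233}{-94812} = \left(-9446\right) \frac{1}{72222} - - \frac{100411}{31604} = - \frac{4723}{36111} + \frac{100411}{31604} = \frac{3476675929}{1141252044}$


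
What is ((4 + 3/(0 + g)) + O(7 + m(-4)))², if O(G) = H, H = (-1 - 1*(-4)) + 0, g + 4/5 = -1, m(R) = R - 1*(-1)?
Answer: 256/9 ≈ 28.444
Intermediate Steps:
m(R) = 1 + R (m(R) = R + 1 = 1 + R)
g = -9/5 (g = -⅘ - 1 = -9/5 ≈ -1.8000)
H = 3 (H = (-1 + 4) + 0 = 3 + 0 = 3)
O(G) = 3
((4 + 3/(0 + g)) + O(7 + m(-4)))² = ((4 + 3/(0 - 9/5)) + 3)² = ((4 + 3/(-9/5)) + 3)² = ((4 - 5/9*3) + 3)² = ((4 - 5/3) + 3)² = (7/3 + 3)² = (16/3)² = 256/9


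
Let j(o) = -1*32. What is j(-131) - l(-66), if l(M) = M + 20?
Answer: 14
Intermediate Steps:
l(M) = 20 + M
j(o) = -32
j(-131) - l(-66) = -32 - (20 - 66) = -32 - 1*(-46) = -32 + 46 = 14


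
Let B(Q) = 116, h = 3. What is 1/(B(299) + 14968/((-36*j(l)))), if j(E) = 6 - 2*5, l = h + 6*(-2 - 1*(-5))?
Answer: 18/3959 ≈ 0.0045466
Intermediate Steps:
l = 21 (l = 3 + 6*(-2 - 1*(-5)) = 3 + 6*(-2 + 5) = 3 + 6*3 = 3 + 18 = 21)
j(E) = -4 (j(E) = 6 - 10 = -4)
1/(B(299) + 14968/((-36*j(l)))) = 1/(116 + 14968/((-36*(-4)))) = 1/(116 + 14968/144) = 1/(116 + 14968*(1/144)) = 1/(116 + 1871/18) = 1/(3959/18) = 18/3959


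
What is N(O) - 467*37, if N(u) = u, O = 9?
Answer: -17270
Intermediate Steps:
N(O) - 467*37 = 9 - 467*37 = 9 - 17279 = -17270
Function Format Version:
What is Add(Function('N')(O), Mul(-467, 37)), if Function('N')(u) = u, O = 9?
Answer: -17270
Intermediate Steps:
Add(Function('N')(O), Mul(-467, 37)) = Add(9, Mul(-467, 37)) = Add(9, -17279) = -17270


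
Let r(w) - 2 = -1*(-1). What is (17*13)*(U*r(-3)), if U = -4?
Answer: -2652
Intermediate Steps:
r(w) = 3 (r(w) = 2 - 1*(-1) = 2 + 1 = 3)
(17*13)*(U*r(-3)) = (17*13)*(-4*3) = 221*(-12) = -2652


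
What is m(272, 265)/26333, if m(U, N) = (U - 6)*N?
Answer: 70490/26333 ≈ 2.6769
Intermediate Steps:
m(U, N) = N*(-6 + U) (m(U, N) = (-6 + U)*N = N*(-6 + U))
m(272, 265)/26333 = (265*(-6 + 272))/26333 = (265*266)*(1/26333) = 70490*(1/26333) = 70490/26333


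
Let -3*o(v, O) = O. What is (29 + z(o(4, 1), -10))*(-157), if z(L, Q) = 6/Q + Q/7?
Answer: -148208/35 ≈ -4234.5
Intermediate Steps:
o(v, O) = -O/3
z(L, Q) = 6/Q + Q/7 (z(L, Q) = 6/Q + Q*(1/7) = 6/Q + Q/7)
(29 + z(o(4, 1), -10))*(-157) = (29 + (6/(-10) + (1/7)*(-10)))*(-157) = (29 + (6*(-1/10) - 10/7))*(-157) = (29 + (-3/5 - 10/7))*(-157) = (29 - 71/35)*(-157) = (944/35)*(-157) = -148208/35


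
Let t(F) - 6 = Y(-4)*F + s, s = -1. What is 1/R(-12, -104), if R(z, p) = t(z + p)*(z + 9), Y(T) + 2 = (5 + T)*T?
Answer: -1/2103 ≈ -0.00047551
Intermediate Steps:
Y(T) = -2 + T*(5 + T) (Y(T) = -2 + (5 + T)*T = -2 + T*(5 + T))
t(F) = 5 - 6*F (t(F) = 6 + ((-2 + (-4)² + 5*(-4))*F - 1) = 6 + ((-2 + 16 - 20)*F - 1) = 6 + (-6*F - 1) = 6 + (-1 - 6*F) = 5 - 6*F)
R(z, p) = (9 + z)*(5 - 6*p - 6*z) (R(z, p) = (5 - 6*(z + p))*(z + 9) = (5 - 6*(p + z))*(9 + z) = (5 + (-6*p - 6*z))*(9 + z) = (5 - 6*p - 6*z)*(9 + z) = (9 + z)*(5 - 6*p - 6*z))
1/R(-12, -104) = 1/(-(9 - 12)*(-5 + 6*(-104) + 6*(-12))) = 1/(-1*(-3)*(-5 - 624 - 72)) = 1/(-1*(-3)*(-701)) = 1/(-2103) = -1/2103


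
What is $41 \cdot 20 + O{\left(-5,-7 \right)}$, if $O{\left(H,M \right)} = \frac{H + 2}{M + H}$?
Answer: $\frac{3281}{4} \approx 820.25$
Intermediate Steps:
$O{\left(H,M \right)} = \frac{2 + H}{H + M}$
$41 \cdot 20 + O{\left(-5,-7 \right)} = 41 \cdot 20 + \frac{2 - 5}{-5 - 7} = 820 + \frac{1}{-12} \left(-3\right) = 820 - - \frac{1}{4} = 820 + \frac{1}{4} = \frac{3281}{4}$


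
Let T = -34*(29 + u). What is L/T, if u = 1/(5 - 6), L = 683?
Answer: -683/952 ≈ -0.71744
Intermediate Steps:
u = -1 (u = 1/(-1) = -1)
T = -952 (T = -34*(29 - 1) = -34*28 = -952)
L/T = 683/(-952) = 683*(-1/952) = -683/952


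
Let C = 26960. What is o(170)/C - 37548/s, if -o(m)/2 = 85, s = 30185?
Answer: -101742553/81378760 ≈ -1.2502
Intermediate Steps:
o(m) = -170 (o(m) = -2*85 = -170)
o(170)/C - 37548/s = -170/26960 - 37548/30185 = -170*1/26960 - 37548*1/30185 = -17/2696 - 37548/30185 = -101742553/81378760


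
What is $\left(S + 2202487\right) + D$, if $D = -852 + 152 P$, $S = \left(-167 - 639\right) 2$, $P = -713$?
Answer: $2091647$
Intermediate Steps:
$S = -1612$ ($S = \left(-167 - 639\right) 2 = \left(-806\right) 2 = -1612$)
$D = -109228$ ($D = -852 + 152 \left(-713\right) = -852 - 108376 = -109228$)
$\left(S + 2202487\right) + D = \left(-1612 + 2202487\right) - 109228 = 2200875 - 109228 = 2091647$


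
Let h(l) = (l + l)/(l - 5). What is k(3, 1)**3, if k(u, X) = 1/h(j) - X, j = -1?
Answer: 8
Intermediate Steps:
h(l) = 2*l/(-5 + l) (h(l) = (2*l)/(-5 + l) = 2*l/(-5 + l))
k(u, X) = 3 - X (k(u, X) = 1/(2*(-1)/(-5 - 1)) - X = 1/(2*(-1)/(-6)) - X = 1/(2*(-1)*(-1/6)) - X = 1/(1/3) - X = 3 - X)
k(3, 1)**3 = (3 - 1*1)**3 = (3 - 1)**3 = 2**3 = 8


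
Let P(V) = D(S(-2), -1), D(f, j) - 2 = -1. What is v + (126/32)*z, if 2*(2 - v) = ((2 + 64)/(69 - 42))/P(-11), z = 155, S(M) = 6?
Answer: 87997/144 ≈ 611.09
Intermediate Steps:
D(f, j) = 1 (D(f, j) = 2 - 1 = 1)
P(V) = 1
v = 7/9 (v = 2 - (2 + 64)/(69 - 42)/(2*1) = 2 - 66/27/2 = 2 - 66*(1/27)/2 = 2 - 11/9 = 7/9 ≈ 0.77778)
v + (126/32)*z = 7/9 + (126/32)*155 = 7/9 + (126*(1/32))*155 = 7/9 + (63/16)*155 = 7/9 + 9765/16 = 87997/144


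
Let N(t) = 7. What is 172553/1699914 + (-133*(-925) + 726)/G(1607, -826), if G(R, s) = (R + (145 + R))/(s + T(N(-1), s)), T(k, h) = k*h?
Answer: -1390098327786185/5710011126 ≈ -2.4345e+5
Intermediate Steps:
T(k, h) = h*k
G(R, s) = (145 + 2*R)/(8*s) (G(R, s) = (R + (145 + R))/(s + s*7) = (145 + 2*R)/(s + 7*s) = (145 + 2*R)/((8*s)) = (145 + 2*R)*(1/(8*s)) = (145 + 2*R)/(8*s))
172553/1699914 + (-133*(-925) + 726)/G(1607, -826) = 172553/1699914 + (-133*(-925) + 726)/(((⅛)*(145 + 2*1607)/(-826))) = 172553*(1/1699914) + (123025 + 726)/(((⅛)*(-1/826)*(145 + 3214))) = 172553/1699914 + 123751/(((⅛)*(-1/826)*3359)) = 172553/1699914 + 123751/(-3359/6608) = 172553/1699914 + 123751*(-6608/3359) = 172553/1699914 - 817746608/3359 = -1390098327786185/5710011126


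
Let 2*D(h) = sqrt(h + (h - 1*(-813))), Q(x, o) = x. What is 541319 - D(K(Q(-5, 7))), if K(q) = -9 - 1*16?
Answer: 541319 - sqrt(763)/2 ≈ 5.4131e+5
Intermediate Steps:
K(q) = -25 (K(q) = -9 - 16 = -25)
D(h) = sqrt(813 + 2*h)/2 (D(h) = sqrt(h + (h - 1*(-813)))/2 = sqrt(h + (h + 813))/2 = sqrt(h + (813 + h))/2 = sqrt(813 + 2*h)/2)
541319 - D(K(Q(-5, 7))) = 541319 - sqrt(813 + 2*(-25))/2 = 541319 - sqrt(813 - 50)/2 = 541319 - sqrt(763)/2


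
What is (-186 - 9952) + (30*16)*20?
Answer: -538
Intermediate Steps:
(-186 - 9952) + (30*16)*20 = -10138 + 480*20 = -10138 + 9600 = -538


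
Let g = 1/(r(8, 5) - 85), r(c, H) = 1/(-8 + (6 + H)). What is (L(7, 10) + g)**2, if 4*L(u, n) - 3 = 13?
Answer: 1026169/64516 ≈ 15.906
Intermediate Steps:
L(u, n) = 4 (L(u, n) = 3/4 + (1/4)*13 = 3/4 + 13/4 = 4)
r(c, H) = 1/(-2 + H)
g = -3/254 (g = 1/(1/(-2 + 5) - 85) = 1/(1/3 - 85) = 1/(-254/3) = -3/254 ≈ -0.011811)
(L(7, 10) + g)**2 = (4 - 3/254)**2 = (1013/254)**2 = 1026169/64516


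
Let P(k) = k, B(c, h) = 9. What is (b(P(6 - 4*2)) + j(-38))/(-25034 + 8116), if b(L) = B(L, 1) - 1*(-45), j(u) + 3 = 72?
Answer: -123/16918 ≈ -0.0072704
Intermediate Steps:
j(u) = 69 (j(u) = -3 + 72 = 69)
b(L) = 54 (b(L) = 9 - 1*(-45) = 9 + 45 = 54)
(b(P(6 - 4*2)) + j(-38))/(-25034 + 8116) = (54 + 69)/(-25034 + 8116) = 123/(-16918) = 123*(-1/16918) = -123/16918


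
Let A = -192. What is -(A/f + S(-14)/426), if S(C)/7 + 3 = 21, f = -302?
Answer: -9987/10721 ≈ -0.93154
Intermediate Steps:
S(C) = 126 (S(C) = -21 + 7*21 = -21 + 147 = 126)
-(A/f + S(-14)/426) = -(-192/(-302) + 126/426) = -(-192*(-1/302) + 126*(1/426)) = -(96/151 + 21/71) = -1*9987/10721 = -9987/10721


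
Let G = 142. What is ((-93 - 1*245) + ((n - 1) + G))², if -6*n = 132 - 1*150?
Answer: 37636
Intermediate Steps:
n = 3 (n = -(132 - 1*150)/6 = -(132 - 150)/6 = -⅙*(-18) = 3)
((-93 - 1*245) + ((n - 1) + G))² = ((-93 - 1*245) + ((3 - 1) + 142))² = ((-93 - 245) + (2 + 142))² = (-338 + 144)² = (-194)² = 37636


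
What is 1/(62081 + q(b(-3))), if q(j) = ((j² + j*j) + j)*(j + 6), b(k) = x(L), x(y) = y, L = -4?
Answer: 1/62137 ≈ 1.6093e-5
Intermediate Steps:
b(k) = -4
q(j) = (6 + j)*(j + 2*j²) (q(j) = ((j² + j²) + j)*(6 + j) = (2*j² + j)*(6 + j) = (j + 2*j²)*(6 + j) = (6 + j)*(j + 2*j²))
1/(62081 + q(b(-3))) = 1/(62081 - 4*(6 + 2*(-4)² + 13*(-4))) = 1/(62081 - 4*(6 + 2*16 - 52)) = 1/(62081 - 4*(6 + 32 - 52)) = 1/(62081 - 4*(-14)) = 1/(62081 + 56) = 1/62137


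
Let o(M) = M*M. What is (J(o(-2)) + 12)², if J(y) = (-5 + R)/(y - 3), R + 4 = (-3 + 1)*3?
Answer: 9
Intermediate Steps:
R = -10 (R = -4 + (-3 + 1)*3 = -4 - 2*3 = -4 - 6 = -10)
o(M) = M²
J(y) = -15/(-3 + y) (J(y) = (-5 - 10)/(y - 3) = -15/(-3 + y))
(J(o(-2)) + 12)² = (-15/(-3 + (-2)²) + 12)² = (-15/(-3 + 4) + 12)² = (-15/1 + 12)² = (-15*1 + 12)² = (-15 + 12)² = (-3)² = 9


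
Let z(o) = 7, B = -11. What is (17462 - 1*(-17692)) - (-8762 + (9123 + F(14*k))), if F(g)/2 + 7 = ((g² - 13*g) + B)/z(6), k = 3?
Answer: 241235/7 ≈ 34462.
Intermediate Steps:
F(g) = -120/7 - 26*g/7 + 2*g²/7 (F(g) = -14 + 2*(((g² - 13*g) - 11)/7) = -14 + 2*((-11 + g² - 13*g)*(⅐)) = -14 + 2*(-11/7 - 13*g/7 + g²/7) = -14 + (-22/7 - 26*g/7 + 2*g²/7) = -120/7 - 26*g/7 + 2*g²/7)
(17462 - 1*(-17692)) - (-8762 + (9123 + F(14*k))) = (17462 - 1*(-17692)) - (-8762 + (9123 + (-120/7 - 52*3 + 2*(14*3)²/7))) = (17462 + 17692) - (-8762 + (9123 + (-120/7 - 26/7*42 + (2/7)*42²))) = 35154 - (-8762 + (9123 + (-120/7 - 156 + (2/7)*1764))) = 35154 - (-8762 + (9123 + (-120/7 - 156 + 504))) = 35154 - (-8762 + (9123 + 2316/7)) = 35154 - (-8762 + 66177/7) = 35154 - 1*4843/7 = 35154 - 4843/7 = 241235/7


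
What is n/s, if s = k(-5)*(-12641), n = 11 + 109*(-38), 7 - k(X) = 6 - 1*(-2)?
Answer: -4131/12641 ≈ -0.32679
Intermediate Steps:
k(X) = -1 (k(X) = 7 - (6 - 1*(-2)) = 7 - (6 + 2) = 7 - 1*8 = 7 - 8 = -1)
n = -4131 (n = 11 - 4142 = -4131)
s = 12641 (s = -1*(-12641) = 12641)
n/s = -4131/12641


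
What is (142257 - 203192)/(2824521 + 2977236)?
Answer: -60935/5801757 ≈ -0.010503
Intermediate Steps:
(142257 - 203192)/(2824521 + 2977236) = -60935/5801757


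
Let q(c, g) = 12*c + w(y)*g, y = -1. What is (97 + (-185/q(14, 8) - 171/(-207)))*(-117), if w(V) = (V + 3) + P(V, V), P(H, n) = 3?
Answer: -4173705/368 ≈ -11342.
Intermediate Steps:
w(V) = 6 + V (w(V) = (V + 3) + 3 = (3 + V) + 3 = 6 + V)
q(c, g) = 5*g + 12*c (q(c, g) = 12*c + (6 - 1)*g = 12*c + 5*g = 5*g + 12*c)
(97 + (-185/q(14, 8) - 171/(-207)))*(-117) = (97 + (-185/(5*8 + 12*14) - 171/(-207)))*(-117) = (97 + (-185/(40 + 168) - 171*(-1/207)))*(-117) = (97 + (-185/208 + 19/23))*(-117) = (97 - 303/4784)*(-117) = (463745/4784)*(-117) = -4173705/368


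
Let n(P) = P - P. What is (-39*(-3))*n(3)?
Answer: 0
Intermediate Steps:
n(P) = 0
(-39*(-3))*n(3) = -39*(-3)*0 = 117*0 = 0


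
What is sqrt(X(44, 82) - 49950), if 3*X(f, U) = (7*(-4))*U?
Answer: I*sqrt(456438)/3 ≈ 225.2*I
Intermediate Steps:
X(f, U) = -28*U/3 (X(f, U) = ((7*(-4))*U)/3 = (-28*U)/3 = -28*U/3)
sqrt(X(44, 82) - 49950) = sqrt(-28/3*82 - 49950) = sqrt(-2296/3 - 49950) = sqrt(-152146/3) = I*sqrt(456438)/3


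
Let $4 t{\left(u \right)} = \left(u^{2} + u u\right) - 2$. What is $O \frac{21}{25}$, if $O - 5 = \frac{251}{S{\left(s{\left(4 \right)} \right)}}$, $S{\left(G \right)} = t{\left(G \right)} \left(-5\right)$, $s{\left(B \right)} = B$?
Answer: $- \frac{889}{625} \approx -1.4224$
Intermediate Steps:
$t{\left(u \right)} = - \frac{1}{2} + \frac{u^{2}}{2}$ ($t{\left(u \right)} = \frac{\left(u^{2} + u u\right) - 2}{4} = \frac{\left(u^{2} + u^{2}\right) - 2}{4} = \frac{2 u^{2} - 2}{4} = \frac{-2 + 2 u^{2}}{4} = - \frac{1}{2} + \frac{u^{2}}{2}$)
$S{\left(G \right)} = \frac{5}{2} - \frac{5 G^{2}}{2}$ ($S{\left(G \right)} = \left(- \frac{1}{2} + \frac{G^{2}}{2}\right) \left(-5\right) = \frac{5}{2} - \frac{5 G^{2}}{2}$)
$O = - \frac{127}{75}$ ($O = 5 + \frac{251}{\frac{5}{2} - \frac{5 \cdot 4^{2}}{2}} = 5 + \frac{251}{\frac{5}{2} - 40} = 5 + \frac{251}{- \frac{75}{2}} = 5 + 251 \left(- \frac{2}{75}\right) = 5 - \frac{502}{75} = - \frac{127}{75} \approx -1.6933$)
$O \frac{21}{25} = - \frac{127 \cdot \frac{21}{25}}{75} = - \frac{127 \cdot 21 \cdot \frac{1}{25}}{75} = \left(- \frac{127}{75}\right) \frac{21}{25} = - \frac{889}{625}$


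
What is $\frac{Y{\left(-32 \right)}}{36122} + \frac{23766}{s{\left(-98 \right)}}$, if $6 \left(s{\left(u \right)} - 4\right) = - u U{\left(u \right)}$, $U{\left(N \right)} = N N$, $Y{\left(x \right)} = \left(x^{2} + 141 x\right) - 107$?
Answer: $\frac{220897649}{4249825544} \approx 0.051978$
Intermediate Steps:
$Y{\left(x \right)} = -107 + x^{2} + 141 x$
$U{\left(N \right)} = N^{2}$
$s{\left(u \right)} = 4 - \frac{u^{3}}{6}$ ($s{\left(u \right)} = 4 + \frac{- u u^{2}}{6} = 4 + \frac{\left(-1\right) u^{3}}{6} = 4 - \frac{u^{3}}{6}$)
$\frac{Y{\left(-32 \right)}}{36122} + \frac{23766}{s{\left(-98 \right)}} = \frac{-107 + \left(-32\right)^{2} + 141 \left(-32\right)}{36122} + \frac{23766}{4 - \frac{\left(-98\right)^{3}}{6}} = \left(-107 + 1024 - 4512\right) \frac{1}{36122} + \frac{23766}{4 - - \frac{470596}{3}} = \left(-3595\right) \frac{1}{36122} + \frac{23766}{4 + \frac{470596}{3}} = - \frac{3595}{36122} + \frac{23766}{\frac{470608}{3}} = - \frac{3595}{36122} + 23766 \cdot \frac{3}{470608} = - \frac{3595}{36122} + \frac{35649}{235304} = \frac{220897649}{4249825544}$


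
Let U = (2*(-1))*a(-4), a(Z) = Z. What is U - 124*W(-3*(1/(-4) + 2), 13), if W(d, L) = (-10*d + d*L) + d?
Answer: 2612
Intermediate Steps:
U = 8 (U = (2*(-1))*(-4) = -2*(-4) = 8)
W(d, L) = -9*d + L*d (W(d, L) = (-10*d + L*d) + d = -9*d + L*d)
U - 124*W(-3*(1/(-4) + 2), 13) = 8 - 124*(-3*(1/(-4) + 2))*(-9 + 13) = 8 - 124*(-3*(-1/4 + 2))*4 = 8 - 124*(-3*7/4)*4 = 8 - (-651)*4 = 8 - 124*(-21) = 8 + 2604 = 2612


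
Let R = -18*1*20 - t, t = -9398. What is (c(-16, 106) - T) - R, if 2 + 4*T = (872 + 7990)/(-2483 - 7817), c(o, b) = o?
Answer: -186497669/20600 ≈ -9053.3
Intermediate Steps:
T = -14731/20600 (T = -½ + ((872 + 7990)/(-2483 - 7817))/4 = -½ + (8862/(-10300))/4 = -½ + (8862*(-1/10300))/4 = -½ + (¼)*(-4431/5150) = -½ - 4431/20600 = -14731/20600 ≈ -0.71510)
R = 9038 (R = -18*1*20 - 1*(-9398) = -18*20 + 9398 = -360 + 9398 = 9038)
(c(-16, 106) - T) - R = (-16 - 1*(-14731/20600)) - 1*9038 = (-16 + 14731/20600) - 9038 = -314869/20600 - 9038 = -186497669/20600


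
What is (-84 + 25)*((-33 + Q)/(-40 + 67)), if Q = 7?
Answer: 1534/27 ≈ 56.815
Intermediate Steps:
(-84 + 25)*((-33 + Q)/(-40 + 67)) = (-84 + 25)*((-33 + 7)/(-40 + 67)) = -(-1534)/27 = -59*(-26/27) = 1534/27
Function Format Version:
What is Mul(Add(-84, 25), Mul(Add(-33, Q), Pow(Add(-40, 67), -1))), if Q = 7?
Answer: Rational(1534, 27) ≈ 56.815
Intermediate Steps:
Mul(Add(-84, 25), Mul(Add(-33, Q), Pow(Add(-40, 67), -1))) = Mul(Add(-84, 25), Mul(Add(-33, 7), Pow(Add(-40, 67), -1))) = Mul(-59, Mul(-26, Pow(27, -1))) = Mul(-59, Mul(-26, Rational(1, 27))) = Mul(-59, Rational(-26, 27)) = Rational(1534, 27)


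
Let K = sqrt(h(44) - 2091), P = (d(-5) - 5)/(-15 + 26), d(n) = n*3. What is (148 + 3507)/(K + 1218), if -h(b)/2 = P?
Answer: 9793938/3268345 - 731*I*sqrt(252571)/3268345 ≈ 2.9966 - 0.1124*I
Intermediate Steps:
d(n) = 3*n
P = -20/11 (P = (3*(-5) - 5)/(-15 + 26) = (-15 - 5)/11 = -20*1/11 = -20/11 ≈ -1.8182)
h(b) = 40/11 (h(b) = -2*(-20/11) = 40/11)
K = I*sqrt(252571)/11 (K = sqrt(40/11 - 2091) = sqrt(-22961/11) = I*sqrt(252571)/11 ≈ 45.688*I)
(148 + 3507)/(K + 1218) = (148 + 3507)/(I*sqrt(252571)/11 + 1218) = 3655/(1218 + I*sqrt(252571)/11)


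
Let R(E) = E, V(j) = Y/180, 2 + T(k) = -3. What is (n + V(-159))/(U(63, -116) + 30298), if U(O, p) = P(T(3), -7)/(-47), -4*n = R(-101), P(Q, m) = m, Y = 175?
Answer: 11092/12816117 ≈ 0.00086547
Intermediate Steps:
T(k) = -5 (T(k) = -2 - 3 = -5)
V(j) = 35/36 (V(j) = 175/180 = 175*(1/180) = 35/36)
n = 101/4 (n = -¼*(-101) = 101/4 ≈ 25.250)
U(O, p) = 7/47 (U(O, p) = -7/(-47) = -7*(-1/47) = 7/47)
(n + V(-159))/(U(63, -116) + 30298) = (101/4 + 35/36)/(7/47 + 30298) = 236/(9*(1424013/47)) = (236/9)*(47/1424013) = 11092/12816117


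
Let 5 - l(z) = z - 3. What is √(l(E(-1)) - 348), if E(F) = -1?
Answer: I*√339 ≈ 18.412*I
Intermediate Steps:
l(z) = 8 - z (l(z) = 5 - (z - 3) = 5 - (-3 + z) = 5 + (3 - z) = 8 - z)
√(l(E(-1)) - 348) = √((8 - 1*(-1)) - 348) = √((8 + 1) - 348) = √(9 - 348) = √(-339) = I*√339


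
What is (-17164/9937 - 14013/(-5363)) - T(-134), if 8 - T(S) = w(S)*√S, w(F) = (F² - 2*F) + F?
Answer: -2191563/308047 + 18090*I*√134 ≈ -7.1144 + 2.0941e+5*I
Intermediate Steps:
w(F) = F² - F
T(S) = 8 - S^(3/2)*(-1 + S) (T(S) = 8 - S*(-1 + S)*√S = 8 - S^(3/2)*(-1 + S))
(-17164/9937 - 14013/(-5363)) - T(-134) = (-17164/9937 - 14013/(-5363)) - (8 + (-134)^(3/2)*(1 - 1*(-134))) = (-17164*1/9937 - 14013*(-1/5363)) - (8 + (-134*I*√134)*(1 + 134)) = (-17164/9937 + 81/31) - (8 - 134*I*√134*135) = 272813/308047 - (8 - 18090*I*√134) = 272813/308047 + (-8 + 18090*I*√134) = -2191563/308047 + 18090*I*√134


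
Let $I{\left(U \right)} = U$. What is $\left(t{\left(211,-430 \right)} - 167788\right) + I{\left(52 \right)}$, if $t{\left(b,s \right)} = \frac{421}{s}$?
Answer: $- \frac{72126901}{430} \approx -1.6774 \cdot 10^{5}$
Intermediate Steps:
$\left(t{\left(211,-430 \right)} - 167788\right) + I{\left(52 \right)} = \left(\frac{421}{-430} - 167788\right) + 52 = \left(421 \left(- \frac{1}{430}\right) - 167788\right) + 52 = \left(- \frac{421}{430} - 167788\right) + 52 = - \frac{72149261}{430} + 52 = - \frac{72126901}{430}$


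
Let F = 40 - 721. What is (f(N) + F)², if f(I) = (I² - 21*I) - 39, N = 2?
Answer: 574564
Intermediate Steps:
f(I) = -39 + I² - 21*I
F = -681
(f(N) + F)² = ((-39 + 2² - 21*2) - 681)² = ((-39 + 4 - 42) - 681)² = (-77 - 681)² = (-758)² = 574564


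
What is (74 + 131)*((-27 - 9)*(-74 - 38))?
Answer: 826560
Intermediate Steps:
(74 + 131)*((-27 - 9)*(-74 - 38)) = 205*(-36*(-112)) = 205*4032 = 826560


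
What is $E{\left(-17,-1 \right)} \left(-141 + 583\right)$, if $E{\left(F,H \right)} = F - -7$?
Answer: $-4420$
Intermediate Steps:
$E{\left(F,H \right)} = 7 + F$ ($E{\left(F,H \right)} = F + 7 = 7 + F$)
$E{\left(-17,-1 \right)} \left(-141 + 583\right) = \left(7 - 17\right) \left(-141 + 583\right) = \left(-10\right) 442 = -4420$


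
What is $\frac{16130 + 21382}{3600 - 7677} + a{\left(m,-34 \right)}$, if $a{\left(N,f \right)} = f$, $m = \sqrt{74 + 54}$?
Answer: $- \frac{19570}{453} \approx -43.201$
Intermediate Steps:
$m = 8 \sqrt{2}$ ($m = \sqrt{128} = 8 \sqrt{2} \approx 11.314$)
$\frac{16130 + 21382}{3600 - 7677} + a{\left(m,-34 \right)} = \frac{16130 + 21382}{3600 - 7677} - 34 = \frac{37512}{-4077} - 34 = 37512 \left(- \frac{1}{4077}\right) - 34 = - \frac{4168}{453} - 34 = - \frac{19570}{453}$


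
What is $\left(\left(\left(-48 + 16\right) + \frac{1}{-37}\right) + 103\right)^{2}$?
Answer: $\frac{6895876}{1369} \approx 5037.2$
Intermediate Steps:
$\left(\left(\left(-48 + 16\right) + \frac{1}{-37}\right) + 103\right)^{2} = \left(\left(-32 - \frac{1}{37}\right) + 103\right)^{2} = \left(- \frac{1185}{37} + 103\right)^{2} = \left(\frac{2626}{37}\right)^{2} = \frac{6895876}{1369}$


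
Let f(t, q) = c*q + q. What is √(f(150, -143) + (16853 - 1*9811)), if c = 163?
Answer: I*√16410 ≈ 128.1*I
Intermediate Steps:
f(t, q) = 164*q (f(t, q) = 163*q + q = 164*q)
√(f(150, -143) + (16853 - 1*9811)) = √(164*(-143) + (16853 - 1*9811)) = √(-23452 + (16853 - 9811)) = √(-23452 + 7042) = √(-16410) = I*√16410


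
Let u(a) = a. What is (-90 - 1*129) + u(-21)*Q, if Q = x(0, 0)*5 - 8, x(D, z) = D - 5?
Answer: 474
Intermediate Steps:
x(D, z) = -5 + D
Q = -33 (Q = (-5 + 0)*5 - 8 = -5*5 - 8 = -25 - 8 = -33)
(-90 - 1*129) + u(-21)*Q = (-90 - 1*129) - 21*(-33) = (-90 - 129) + 693 = -219 + 693 = 474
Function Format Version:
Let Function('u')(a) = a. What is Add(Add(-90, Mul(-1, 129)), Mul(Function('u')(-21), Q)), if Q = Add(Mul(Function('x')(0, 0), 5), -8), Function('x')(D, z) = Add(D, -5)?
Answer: 474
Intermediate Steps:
Function('x')(D, z) = Add(-5, D)
Q = -33 (Q = Add(Mul(Add(-5, 0), 5), -8) = Add(Mul(-5, 5), -8) = Add(-25, -8) = -33)
Add(Add(-90, Mul(-1, 129)), Mul(Function('u')(-21), Q)) = Add(Add(-90, Mul(-1, 129)), Mul(-21, -33)) = Add(Add(-90, -129), 693) = Add(-219, 693) = 474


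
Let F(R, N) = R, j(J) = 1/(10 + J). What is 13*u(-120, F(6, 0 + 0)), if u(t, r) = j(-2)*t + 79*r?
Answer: 5967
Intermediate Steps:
u(t, r) = 79*r + t/8 (u(t, r) = t/(10 - 2) + 79*r = t/8 + 79*r = 79*r + t/8)
13*u(-120, F(6, 0 + 0)) = 13*(79*6 + (⅛)*(-120)) = 13*(474 - 15) = 13*459 = 5967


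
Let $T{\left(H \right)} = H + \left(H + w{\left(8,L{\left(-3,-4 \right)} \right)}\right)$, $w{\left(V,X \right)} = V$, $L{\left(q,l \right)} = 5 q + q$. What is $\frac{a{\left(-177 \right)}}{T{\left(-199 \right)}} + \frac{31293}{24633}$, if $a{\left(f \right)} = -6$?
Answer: $\frac{228742}{177905} \approx 1.2858$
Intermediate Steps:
$L{\left(q,l \right)} = 6 q$
$T{\left(H \right)} = 8 + 2 H$ ($T{\left(H \right)} = H + \left(H + 8\right) = H + \left(8 + H\right) = 8 + 2 H$)
$\frac{a{\left(-177 \right)}}{T{\left(-199 \right)}} + \frac{31293}{24633} = - \frac{6}{8 + 2 \left(-199\right)} + \frac{31293}{24633} = - \frac{6}{8 - 398} + 31293 \cdot \frac{1}{24633} = - \frac{6}{-390} + \frac{3477}{2737} = \left(-6\right) \left(- \frac{1}{390}\right) + \frac{3477}{2737} = \frac{1}{65} + \frac{3477}{2737} = \frac{228742}{177905}$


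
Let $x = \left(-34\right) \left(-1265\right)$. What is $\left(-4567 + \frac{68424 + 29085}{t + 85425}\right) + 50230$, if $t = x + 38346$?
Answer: $\frac{7615818312}{166781} \approx 45664.0$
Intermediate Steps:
$x = 43010$
$t = 81356$ ($t = 43010 + 38346 = 81356$)
$\left(-4567 + \frac{68424 + 29085}{t + 85425}\right) + 50230 = \left(-4567 + \frac{68424 + 29085}{81356 + 85425}\right) + 50230 = \left(-4567 + \frac{97509}{166781}\right) + 50230 = - \frac{761591318}{166781} + 50230 = \frac{7615818312}{166781}$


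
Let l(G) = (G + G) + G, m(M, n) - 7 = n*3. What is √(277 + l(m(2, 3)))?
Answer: 5*√13 ≈ 18.028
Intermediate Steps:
m(M, n) = 7 + 3*n (m(M, n) = 7 + n*3 = 7 + 3*n)
l(G) = 3*G (l(G) = 2*G + G = 3*G)
√(277 + l(m(2, 3))) = √(277 + 3*(7 + 3*3)) = √(277 + 3*(7 + 9)) = √(277 + 3*16) = √(277 + 48) = √325 = 5*√13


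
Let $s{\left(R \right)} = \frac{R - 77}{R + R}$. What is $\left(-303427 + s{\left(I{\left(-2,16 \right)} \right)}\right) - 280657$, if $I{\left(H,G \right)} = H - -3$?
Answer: $-584122$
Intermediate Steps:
$I{\left(H,G \right)} = 3 + H$ ($I{\left(H,G \right)} = H + 3 = 3 + H$)
$s{\left(R \right)} = \frac{-77 + R}{2 R}$
$\left(-303427 + s{\left(I{\left(-2,16 \right)} \right)}\right) - 280657 = \left(-303427 + \frac{-77 + \left(3 - 2\right)}{2 \left(3 - 2\right)}\right) - 280657 = \left(-303427 + \frac{-77 + 1}{2 \cdot 1}\right) - 280657 = \left(-303427 + \frac{1}{2} \cdot 1 \left(-76\right)\right) - 280657 = \left(-303427 - 38\right) - 280657 = -303465 - 280657 = -584122$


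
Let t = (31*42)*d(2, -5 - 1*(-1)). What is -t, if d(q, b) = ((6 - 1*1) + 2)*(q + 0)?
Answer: -18228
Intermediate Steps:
d(q, b) = 7*q (d(q, b) = ((6 - 1) + 2)*q = (5 + 2)*q = 7*q)
t = 18228 (t = (31*42)*(7*2) = 1302*14 = 18228)
-t = -1*18228 = -18228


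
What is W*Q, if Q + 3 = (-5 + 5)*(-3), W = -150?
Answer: 450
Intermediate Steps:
Q = -3 (Q = -3 + (-5 + 5)*(-3) = -3 + 0*(-3) = -3 + 0 = -3)
W*Q = -150*(-3) = 450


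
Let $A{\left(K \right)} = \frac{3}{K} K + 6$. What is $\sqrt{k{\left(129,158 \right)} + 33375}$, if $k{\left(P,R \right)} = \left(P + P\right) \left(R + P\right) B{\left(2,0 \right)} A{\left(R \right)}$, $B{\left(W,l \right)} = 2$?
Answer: $\sqrt{1366203} \approx 1168.8$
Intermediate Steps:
$A{\left(K \right)} = 9$ ($A{\left(K \right)} = 3 + 6 = 9$)
$k{\left(P,R \right)} = 36 P \left(P + R\right)$ ($k{\left(P,R \right)} = \left(P + P\right) \left(R + P\right) 2 \cdot 9 = 2 P \left(P + R\right) 2 \cdot 9 = 4 P \left(P + R\right) 9 = 36 P \left(P + R\right)$)
$\sqrt{k{\left(129,158 \right)} + 33375} = \sqrt{36 \cdot 129 \left(129 + 158\right) + 33375} = \sqrt{36 \cdot 129 \cdot 287 + 33375} = \sqrt{1332828 + 33375} = \sqrt{1366203}$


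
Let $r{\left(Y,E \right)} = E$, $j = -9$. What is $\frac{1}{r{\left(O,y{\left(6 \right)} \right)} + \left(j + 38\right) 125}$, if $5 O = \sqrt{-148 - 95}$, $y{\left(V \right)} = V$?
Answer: $\frac{1}{3631} \approx 0.00027541$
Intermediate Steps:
$O = \frac{9 i \sqrt{3}}{5}$ ($O = \frac{\sqrt{-148 - 95}}{5} = \frac{\sqrt{-243}}{5} = \frac{9 i \sqrt{3}}{5} \approx 3.1177 i$)
$\frac{1}{r{\left(O,y{\left(6 \right)} \right)} + \left(j + 38\right) 125} = \frac{1}{6 + \left(-9 + 38\right) 125} = \frac{1}{6 + 29 \cdot 125} = \frac{1}{6 + 3625} = \frac{1}{3631}$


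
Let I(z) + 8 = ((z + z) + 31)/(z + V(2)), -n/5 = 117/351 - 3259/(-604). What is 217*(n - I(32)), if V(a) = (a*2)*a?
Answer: -18103225/3624 ≈ -4995.4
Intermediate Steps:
V(a) = 2*a² (V(a) = (2*a)*a = 2*a²)
n = -51905/1812 (n = -5*(117/351 - 3259/(-604)) = -5*(117*(1/351) - 3259*(-1/604)) = -5*(⅓ + 3259/604) = -5*10381/1812 = -51905/1812 ≈ -28.645)
I(z) = -8 + (31 + 2*z)/(8 + z) (I(z) = -8 + ((z + z) + 31)/(z + 2*2²) = -8 + (2*z + 31)/(z + 2*4) = -8 + (31 + 2*z)/(z + 8) = -8 + (31 + 2*z)/(8 + z))
217*(n - I(32)) = 217*(-51905/1812 - 3*(-11 - 2*32)/(8 + 32)) = 217*(-51905/1812 - 3*(-11 - 64)/40) = 217*(-51905/1812 - 3*(-75)/40) = 217*(-51905/1812 - 1*(-45/8)) = 217*(-51905/1812 + 45/8) = 217*(-83425/3624) = -18103225/3624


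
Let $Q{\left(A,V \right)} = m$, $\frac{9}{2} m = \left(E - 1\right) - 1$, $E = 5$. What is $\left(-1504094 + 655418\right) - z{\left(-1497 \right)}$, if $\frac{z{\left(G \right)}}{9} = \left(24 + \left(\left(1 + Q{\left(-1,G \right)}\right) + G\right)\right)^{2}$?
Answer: $-20332072$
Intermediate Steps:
$m = \frac{2}{3}$ ($m = \frac{2 \left(\left(5 - 1\right) - 1\right)}{9} = \frac{2 \left(4 - 1\right)}{9} = \frac{2}{9} \cdot 3 = \frac{2}{3} \approx 0.66667$)
$Q{\left(A,V \right)} = \frac{2}{3}$
$z{\left(G \right)} = 9 \left(\frac{77}{3} + G\right)^{2}$ ($z{\left(G \right)} = 9 \left(24 + \left(\left(1 + \frac{2}{3}\right) + G\right)\right)^{2} = 9 \left(24 + \left(\frac{5}{3} + G\right)\right)^{2} = 9 \left(\frac{77}{3} + G\right)^{2}$)
$\left(-1504094 + 655418\right) - z{\left(-1497 \right)} = \left(-1504094 + 655418\right) - \left(77 + 3 \left(-1497\right)\right)^{2} = -848676 - \left(77 - 4491\right)^{2} = -848676 - \left(-4414\right)^{2} = -848676 - 19483396 = -20332072$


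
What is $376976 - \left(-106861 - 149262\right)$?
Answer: $633099$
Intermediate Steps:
$376976 - \left(-106861 - 149262\right) = 376976 - -256123 = 376976 + 256123 = 633099$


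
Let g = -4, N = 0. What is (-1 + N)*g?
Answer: 4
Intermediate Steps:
(-1 + N)*g = (-1 + 0)*(-4) = -1*(-4) = 4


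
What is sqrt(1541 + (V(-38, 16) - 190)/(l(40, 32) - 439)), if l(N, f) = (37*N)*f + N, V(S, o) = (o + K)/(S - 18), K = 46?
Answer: sqrt(666088960402579)/657454 ≈ 39.255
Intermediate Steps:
V(S, o) = (46 + o)/(-18 + S) (V(S, o) = (o + 46)/(S - 18) = (46 + o)/(-18 + S))
l(N, f) = N + 37*N*f (l(N, f) = 37*N*f + N = N + 37*N*f)
sqrt(1541 + (V(-38, 16) - 190)/(l(40, 32) - 439)) = sqrt(1541 + ((46 + 16)/(-18 - 38) - 190)/(40*(1 + 37*32) - 439)) = sqrt(1541 + (62/(-56) - 190)/(40*(1 + 1184) - 439)) = sqrt(1541 + (-1/56*62 - 190)/(40*1185 - 439)) = sqrt(1541 + (-31/28 - 190)/(47400 - 439)) = sqrt(1541 - 5351/28/46961) = sqrt(1541 - 5351/28*1/46961) = sqrt(1541 - 5351/1314908) = sqrt(2026267877/1314908) = sqrt(666088960402579)/657454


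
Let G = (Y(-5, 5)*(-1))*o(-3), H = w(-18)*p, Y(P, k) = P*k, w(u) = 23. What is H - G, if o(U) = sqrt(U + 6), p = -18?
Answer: -414 - 25*sqrt(3) ≈ -457.30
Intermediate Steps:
o(U) = sqrt(6 + U)
H = -414 (H = 23*(-18) = -414)
G = 25*sqrt(3) (G = (-5*5*(-1))*sqrt(6 - 3) = (-25*(-1))*sqrt(3) = 25*sqrt(3) ≈ 43.301)
H - G = -414 - 25*sqrt(3)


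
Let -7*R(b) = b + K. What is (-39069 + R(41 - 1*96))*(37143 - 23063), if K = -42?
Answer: -3849274880/7 ≈ -5.4990e+8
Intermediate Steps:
R(b) = 6 - b/7 (R(b) = -(b - 42)/7 = -(-42 + b)/7 = 6 - b/7)
(-39069 + R(41 - 1*96))*(37143 - 23063) = (-39069 + (6 - (41 - 1*96)/7))*(37143 - 23063) = (-39069 + (6 - (41 - 96)/7))*14080 = (-39069 + (6 - 1/7*(-55)))*14080 = (-39069 + (6 + 55/7))*14080 = (-39069 + 97/7)*14080 = -273386/7*14080 = -3849274880/7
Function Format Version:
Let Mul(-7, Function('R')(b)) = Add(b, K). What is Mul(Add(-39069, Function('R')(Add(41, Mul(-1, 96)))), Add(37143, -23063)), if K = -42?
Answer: Rational(-3849274880, 7) ≈ -5.4990e+8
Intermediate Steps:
Function('R')(b) = Add(6, Mul(Rational(-1, 7), b)) (Function('R')(b) = Mul(Rational(-1, 7), Add(b, -42)) = Mul(Rational(-1, 7), Add(-42, b)) = Add(6, Mul(Rational(-1, 7), b)))
Mul(Add(-39069, Function('R')(Add(41, Mul(-1, 96)))), Add(37143, -23063)) = Mul(Add(-39069, Add(6, Mul(Rational(-1, 7), Add(41, Mul(-1, 96))))), Add(37143, -23063)) = Mul(Add(-39069, Add(6, Mul(Rational(-1, 7), Add(41, -96)))), 14080) = Mul(Add(-39069, Add(6, Mul(Rational(-1, 7), -55))), 14080) = Mul(Add(-39069, Add(6, Rational(55, 7))), 14080) = Mul(Add(-39069, Rational(97, 7)), 14080) = Mul(Rational(-273386, 7), 14080) = Rational(-3849274880, 7)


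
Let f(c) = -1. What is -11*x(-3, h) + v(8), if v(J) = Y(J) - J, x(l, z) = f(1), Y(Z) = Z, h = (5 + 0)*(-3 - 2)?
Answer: 11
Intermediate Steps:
h = -25 (h = 5*(-5) = -25)
x(l, z) = -1
v(J) = 0 (v(J) = J - J = 0)
-11*x(-3, h) + v(8) = -11*(-1) + 0 = 11 + 0 = 11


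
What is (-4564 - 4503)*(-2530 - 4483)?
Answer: 63586871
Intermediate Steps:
(-4564 - 4503)*(-2530 - 4483) = -9067*(-7013) = 63586871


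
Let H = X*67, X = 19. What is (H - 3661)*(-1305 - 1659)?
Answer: 7078032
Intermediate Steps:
H = 1273 (H = 19*67 = 1273)
(H - 3661)*(-1305 - 1659) = (1273 - 3661)*(-1305 - 1659) = -2388*(-2964) = 7078032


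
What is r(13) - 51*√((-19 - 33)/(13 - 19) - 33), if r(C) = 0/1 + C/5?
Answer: 13/5 - 17*I*√219 ≈ 2.6 - 251.58*I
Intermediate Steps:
r(C) = C/5 (r(C) = 0*1 + C*(⅕) = 0 + C/5 = C/5)
r(13) - 51*√((-19 - 33)/(13 - 19) - 33) = (⅕)*13 - 51*√((-19 - 33)/(13 - 19) - 33) = 13/5 - 51*√(-52/(-6) - 33) = 13/5 - 51*√(-52*(-⅙) - 33) = 13/5 - 51*√(26/3 - 33) = 13/5 - 17*I*√219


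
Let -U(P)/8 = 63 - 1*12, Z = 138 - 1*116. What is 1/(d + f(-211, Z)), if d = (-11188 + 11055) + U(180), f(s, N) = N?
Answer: -1/519 ≈ -0.0019268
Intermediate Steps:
Z = 22 (Z = 138 - 116 = 22)
U(P) = -408 (U(P) = -8*(63 - 1*12) = -8*(63 - 12) = -8*51 = -408)
d = -541 (d = (-11188 + 11055) - 408 = -133 - 408 = -541)
1/(d + f(-211, Z)) = 1/(-541 + 22) = 1/(-519) = -1/519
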